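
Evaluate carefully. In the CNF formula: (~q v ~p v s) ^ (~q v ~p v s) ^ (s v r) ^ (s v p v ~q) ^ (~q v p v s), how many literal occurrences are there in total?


Counting literals in each clause:
Clause 1: 3 literal(s)
Clause 2: 3 literal(s)
Clause 3: 2 literal(s)
Clause 4: 3 literal(s)
Clause 5: 3 literal(s)
Total = 14

14


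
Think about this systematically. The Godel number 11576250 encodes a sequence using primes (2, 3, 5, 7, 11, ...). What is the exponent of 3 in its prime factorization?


Factorize 11576250 by dividing by 3 repeatedly.
Division steps: 3 divides 11576250 exactly 3 time(s).
Exponent of 3 = 3

3


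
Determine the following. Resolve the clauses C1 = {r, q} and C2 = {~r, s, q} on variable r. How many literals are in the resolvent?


Remove r from C1 and ~r from C2.
C1 remainder: {q}
C2 remainder: {s, q}
Union (resolvent): {q, s}
Resolvent has 2 literal(s).

2


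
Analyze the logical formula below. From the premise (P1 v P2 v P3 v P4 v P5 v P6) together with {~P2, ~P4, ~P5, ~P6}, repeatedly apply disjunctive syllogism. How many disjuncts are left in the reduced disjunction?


Original disjuncts (6): P1, P2, P3, P4, P5, P6
Negated (eliminate): ~P2, ~P4, ~P5, ~P6
Remaining disjuncts: P1, P3
Count = 6 - 4 = 2

2


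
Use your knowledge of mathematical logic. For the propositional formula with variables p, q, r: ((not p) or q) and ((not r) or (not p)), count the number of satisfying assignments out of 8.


Evaluate all 8 assignments for p, q, r:
p=0, q=0, r=0: 1
p=0, q=0, r=1: 1
p=0, q=1, r=0: 1
p=0, q=1, r=1: 1
p=1, q=0, r=0: 0
p=1, q=0, r=1: 0
p=1, q=1, r=0: 1
p=1, q=1, r=1: 0
Satisfying count = 5

5


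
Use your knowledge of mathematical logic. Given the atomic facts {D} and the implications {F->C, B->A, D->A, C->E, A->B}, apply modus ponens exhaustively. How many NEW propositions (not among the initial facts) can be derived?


Initial facts: {D}
Apply modus ponens to closure:
  D and D->A  =>  A
  A and A->B  =>  B
Final known: {A, B, D}
New propositions: {A, B}
Count = 2

2


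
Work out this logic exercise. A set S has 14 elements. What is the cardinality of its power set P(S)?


The power set of a set with n elements has 2^n elements.
|P(S)| = 2^14 = 16384

16384


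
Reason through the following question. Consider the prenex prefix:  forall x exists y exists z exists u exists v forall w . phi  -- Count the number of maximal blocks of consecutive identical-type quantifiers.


Quantifier-type sequence: A E E E E A  (A=forall, E=exists)
Group into maximal same-type runs:
  Ax1 | Ex4 | Ax1
Number of blocks = 3

3


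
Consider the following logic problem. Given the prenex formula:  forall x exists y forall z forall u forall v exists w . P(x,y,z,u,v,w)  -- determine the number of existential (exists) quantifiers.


Quantifier prefix: forall x exists y forall z forall u forall v exists w
Mark each quantifier type:
  U E U U U E
Universal count = 4, Existential count = 2
Asked for existential (exists) quantifiers: 2

2


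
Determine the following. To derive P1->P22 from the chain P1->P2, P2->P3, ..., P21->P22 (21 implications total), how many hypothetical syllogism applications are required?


With 21 implications in a chain connecting 22 propositions:
P1->P2, P2->P3, ..., P21->P22
Steps needed = (number of implications) - 1 = 21 - 1 = 20

20


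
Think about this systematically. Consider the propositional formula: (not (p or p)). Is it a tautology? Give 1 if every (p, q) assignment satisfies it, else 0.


Check all 4 assignments:
p=0, q=0: 1
p=0, q=1: 1
p=1, q=0: 0
p=1, q=1: 0
Satisfying count = 2/4.
Tautology iff count = 4: no.

0


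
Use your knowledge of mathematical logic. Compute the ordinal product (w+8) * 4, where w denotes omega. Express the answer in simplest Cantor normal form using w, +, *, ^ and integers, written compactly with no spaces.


Compute (w+8) * 4.
Ordinal * is associative and left-distributive over +, but NOT commutative; for finite n>1, n*w = w but w*n stays w*n.
(w+8) * 4 = (w+8) repeated 4 times. Each intermediate +8 is absorbed by the following w; only the last survives: w*4+8.
Result = w*4+8

w*4+8


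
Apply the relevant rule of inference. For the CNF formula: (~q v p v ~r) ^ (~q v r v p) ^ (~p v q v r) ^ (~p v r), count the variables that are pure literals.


Check each variable for pure literal status:
p: mixed (not pure)
q: mixed (not pure)
r: mixed (not pure)
Pure literal count = 0

0


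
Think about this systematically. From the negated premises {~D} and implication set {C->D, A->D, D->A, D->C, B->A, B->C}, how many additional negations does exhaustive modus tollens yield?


Initial negated facts: {~D}
Apply modus tollens to closure:
  ~D and C->D  =>  ~C
  ~D and A->D  =>  ~A
  ~A and B->A  =>  ~B
Final negated: {~A, ~B, ~C, ~D}
New negations: {~A, ~B, ~C}
Count = 3

3


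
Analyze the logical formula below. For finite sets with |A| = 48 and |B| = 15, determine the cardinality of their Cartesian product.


The Cartesian product A x B contains all ordered pairs (a, b).
|A x B| = |A| * |B| = 48 * 15 = 720

720


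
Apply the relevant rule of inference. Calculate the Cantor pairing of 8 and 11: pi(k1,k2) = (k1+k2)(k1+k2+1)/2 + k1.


k1 + k2 = 19
(k1+k2)(k1+k2+1)/2 = 19 * 20 / 2 = 190
pi = 190 + 8 = 198

198


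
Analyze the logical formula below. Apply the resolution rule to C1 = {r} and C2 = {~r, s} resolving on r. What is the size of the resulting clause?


Remove r from C1 and ~r from C2.
C1 remainder: {}
C2 remainder: {s}
Union (resolvent): {s}
Resolvent has 1 literal(s).

1


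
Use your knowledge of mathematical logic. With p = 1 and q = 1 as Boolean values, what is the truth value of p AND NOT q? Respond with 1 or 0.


p = 1, q = 1
Operation: p AND NOT q
Evaluate: 1 AND NOT 1 = 0

0


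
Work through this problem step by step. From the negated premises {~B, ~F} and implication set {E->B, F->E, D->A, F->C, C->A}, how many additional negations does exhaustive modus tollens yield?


Initial negated facts: {~B, ~F}
Apply modus tollens to closure:
  ~B and E->B  =>  ~E
Final negated: {~B, ~E, ~F}
New negations: {~E}
Count = 1

1


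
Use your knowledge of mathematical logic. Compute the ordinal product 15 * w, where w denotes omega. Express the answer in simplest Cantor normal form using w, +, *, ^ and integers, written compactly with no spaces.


Compute 15 * w.
Ordinal * is associative and left-distributive over +, but NOT commutative; for finite n>1, n*w = w but w*n stays w*n.
For finite n>0, n * w = sup{n*k : k<w} = w. So 15 * w = w.
Result = w

w


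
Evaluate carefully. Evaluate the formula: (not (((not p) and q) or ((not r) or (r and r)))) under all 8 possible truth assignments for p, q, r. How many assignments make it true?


Check all 8 assignments:
p=0, q=0, r=0: 0
p=0, q=0, r=1: 0
p=0, q=1, r=0: 0
p=0, q=1, r=1: 0
p=1, q=0, r=0: 0
p=1, q=0, r=1: 0
p=1, q=1, r=0: 0
p=1, q=1, r=1: 0
Count of True = 0

0


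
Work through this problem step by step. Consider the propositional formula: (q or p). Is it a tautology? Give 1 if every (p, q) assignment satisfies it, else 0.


Check all 4 assignments:
p=0, q=0: 0
p=0, q=1: 1
p=1, q=0: 1
p=1, q=1: 1
Satisfying count = 3/4.
Tautology iff count = 4: no.

0


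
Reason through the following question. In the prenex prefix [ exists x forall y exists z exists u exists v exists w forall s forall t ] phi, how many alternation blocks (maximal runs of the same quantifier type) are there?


Quantifier-type sequence: E A E E E E A A  (A=forall, E=exists)
Group into maximal same-type runs:
  Ex1 | Ax1 | Ex4 | Ax2
Number of blocks = 4

4


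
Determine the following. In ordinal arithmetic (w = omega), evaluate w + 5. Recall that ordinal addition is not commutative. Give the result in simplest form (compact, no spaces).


Compute w + 5.
Ordinal + is associative but NOT commutative; for finite n>0, n + w = w but w + n stays w+n.
w + 5 is already in normal form (a successor ordinal beyond w).
Result = w+5

w+5


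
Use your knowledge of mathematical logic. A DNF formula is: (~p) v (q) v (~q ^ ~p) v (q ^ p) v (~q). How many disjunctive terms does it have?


A DNF formula is a disjunction of terms (conjunctions).
Terms are separated by v.
Counting the disjuncts: 5 terms.

5


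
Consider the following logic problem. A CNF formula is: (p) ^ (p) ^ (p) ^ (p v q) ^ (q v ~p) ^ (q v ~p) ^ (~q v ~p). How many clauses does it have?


A CNF formula is a conjunction of clauses.
Clauses are separated by ^.
Counting the conjuncts: 7 clauses.

7


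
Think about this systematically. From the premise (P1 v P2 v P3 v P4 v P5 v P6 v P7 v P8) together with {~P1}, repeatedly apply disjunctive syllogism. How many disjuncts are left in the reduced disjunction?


Original disjuncts (8): P1, P2, P3, P4, P5, P6, P7, P8
Negated (eliminate): ~P1
Remaining disjuncts: P2, P3, P4, P5, P6, P7, P8
Count = 8 - 1 = 7

7


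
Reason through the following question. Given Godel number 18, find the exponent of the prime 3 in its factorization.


Factorize 18 by dividing by 3 repeatedly.
Division steps: 3 divides 18 exactly 2 time(s).
Exponent of 3 = 2

2


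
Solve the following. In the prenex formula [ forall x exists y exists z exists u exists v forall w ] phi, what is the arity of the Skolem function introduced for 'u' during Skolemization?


Quantifier prefix: forall x exists y exists z exists u exists v forall w
'u' is existentially quantified at position 4.
Universal variables preceding it: x
Skolem function arity = 1

1


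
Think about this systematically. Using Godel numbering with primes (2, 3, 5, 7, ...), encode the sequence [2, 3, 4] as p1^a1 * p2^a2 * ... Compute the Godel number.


Encode each element as an exponent of the corresponding prime:
  2^2 = 4
  3^3 = 27
  5^4 = 625
Product = 4 * 27 * 625 = 67500

67500


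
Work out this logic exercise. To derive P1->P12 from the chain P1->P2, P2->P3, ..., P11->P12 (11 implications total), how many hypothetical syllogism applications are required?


With 11 implications in a chain connecting 12 propositions:
P1->P2, P2->P3, ..., P11->P12
Steps needed = (number of implications) - 1 = 11 - 1 = 10

10


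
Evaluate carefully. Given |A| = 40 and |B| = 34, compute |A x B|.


The Cartesian product A x B contains all ordered pairs (a, b).
|A x B| = |A| * |B| = 40 * 34 = 1360

1360


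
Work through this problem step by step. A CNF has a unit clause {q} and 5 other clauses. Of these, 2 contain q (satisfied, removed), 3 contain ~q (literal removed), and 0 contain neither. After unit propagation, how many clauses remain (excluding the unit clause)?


Satisfied (removed): 2
Shortened (remain): 3
Unchanged (remain): 0
Remaining = 3 + 0 = 3

3


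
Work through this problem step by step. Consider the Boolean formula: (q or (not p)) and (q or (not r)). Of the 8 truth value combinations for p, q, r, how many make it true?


Evaluate all 8 assignments for p, q, r:
p=0, q=0, r=0: 1
p=0, q=0, r=1: 0
p=0, q=1, r=0: 1
p=0, q=1, r=1: 1
p=1, q=0, r=0: 0
p=1, q=0, r=1: 0
p=1, q=1, r=0: 1
p=1, q=1, r=1: 1
Satisfying count = 5

5


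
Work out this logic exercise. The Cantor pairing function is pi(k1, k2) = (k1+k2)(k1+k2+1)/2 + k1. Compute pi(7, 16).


k1 + k2 = 23
(k1+k2)(k1+k2+1)/2 = 23 * 24 / 2 = 276
pi = 276 + 7 = 283

283


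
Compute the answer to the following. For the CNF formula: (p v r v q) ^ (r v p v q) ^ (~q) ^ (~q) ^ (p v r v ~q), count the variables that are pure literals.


Check each variable for pure literal status:
p: pure positive
q: mixed (not pure)
r: pure positive
Pure literal count = 2

2


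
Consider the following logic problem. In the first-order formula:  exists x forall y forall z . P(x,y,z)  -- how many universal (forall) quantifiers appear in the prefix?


Quantifier prefix: exists x forall y forall z
Mark each quantifier type:
  E U U
Universal count = 2, Existential count = 1
Asked for universal (forall) quantifiers: 2

2


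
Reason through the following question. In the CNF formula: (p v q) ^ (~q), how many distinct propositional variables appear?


Identify each variable that appears in the formula.
Variables found: p, q
Count = 2

2


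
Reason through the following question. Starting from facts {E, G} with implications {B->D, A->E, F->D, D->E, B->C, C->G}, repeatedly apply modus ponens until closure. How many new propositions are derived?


Initial facts: {E, G}
Apply modus ponens to closure:
  (no implication fires)
Final known: {E, G}
New propositions: {(none)}
Count = 0

0


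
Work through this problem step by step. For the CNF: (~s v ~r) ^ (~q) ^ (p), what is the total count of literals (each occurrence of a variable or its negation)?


Counting literals in each clause:
Clause 1: 2 literal(s)
Clause 2: 1 literal(s)
Clause 3: 1 literal(s)
Total = 4

4


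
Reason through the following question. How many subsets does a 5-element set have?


The power set of a set with n elements has 2^n elements.
|P(S)| = 2^5 = 32

32


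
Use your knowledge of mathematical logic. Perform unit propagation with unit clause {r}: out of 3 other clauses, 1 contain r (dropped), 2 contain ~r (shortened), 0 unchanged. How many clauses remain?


Satisfied (removed): 1
Shortened (remain): 2
Unchanged (remain): 0
Remaining = 2 + 0 = 2

2


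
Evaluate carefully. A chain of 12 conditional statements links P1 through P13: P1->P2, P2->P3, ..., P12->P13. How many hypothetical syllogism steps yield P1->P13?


With 12 implications in a chain connecting 13 propositions:
P1->P2, P2->P3, ..., P12->P13
Steps needed = (number of implications) - 1 = 12 - 1 = 11

11


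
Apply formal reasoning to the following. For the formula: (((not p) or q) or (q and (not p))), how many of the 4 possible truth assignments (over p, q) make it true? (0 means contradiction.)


Check all 4 assignments:
p=0, q=0: 1
p=0, q=1: 1
p=1, q=0: 0
p=1, q=1: 1
Count of True = 3

3


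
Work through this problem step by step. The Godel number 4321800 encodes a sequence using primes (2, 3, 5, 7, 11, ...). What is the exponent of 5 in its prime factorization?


Factorize 4321800 by dividing by 5 repeatedly.
Division steps: 5 divides 4321800 exactly 2 time(s).
Exponent of 5 = 2

2


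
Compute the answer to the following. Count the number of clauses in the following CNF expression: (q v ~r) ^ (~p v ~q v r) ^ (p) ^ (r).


A CNF formula is a conjunction of clauses.
Clauses are separated by ^.
Counting the conjuncts: 4 clauses.

4


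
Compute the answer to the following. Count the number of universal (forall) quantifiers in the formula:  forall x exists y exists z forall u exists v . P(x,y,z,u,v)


Quantifier prefix: forall x exists y exists z forall u exists v
Mark each quantifier type:
  U E E U E
Universal count = 2, Existential count = 3
Asked for universal (forall) quantifiers: 2

2


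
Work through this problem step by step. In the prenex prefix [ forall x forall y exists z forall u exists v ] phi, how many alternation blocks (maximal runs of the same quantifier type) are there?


Quantifier-type sequence: A A E A E  (A=forall, E=exists)
Group into maximal same-type runs:
  Ax2 | Ex1 | Ax1 | Ex1
Number of blocks = 4

4


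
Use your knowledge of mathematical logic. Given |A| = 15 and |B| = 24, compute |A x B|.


The Cartesian product A x B contains all ordered pairs (a, b).
|A x B| = |A| * |B| = 15 * 24 = 360

360


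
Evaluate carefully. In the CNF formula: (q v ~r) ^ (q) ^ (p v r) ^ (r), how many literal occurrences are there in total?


Counting literals in each clause:
Clause 1: 2 literal(s)
Clause 2: 1 literal(s)
Clause 3: 2 literal(s)
Clause 4: 1 literal(s)
Total = 6

6


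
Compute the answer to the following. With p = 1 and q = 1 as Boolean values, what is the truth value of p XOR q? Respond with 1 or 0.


p = 1, q = 1
Operation: p XOR q
Evaluate: 1 XOR 1 = 0

0


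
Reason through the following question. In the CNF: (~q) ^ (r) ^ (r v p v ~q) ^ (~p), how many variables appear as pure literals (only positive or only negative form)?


Check each variable for pure literal status:
p: mixed (not pure)
q: pure negative
r: pure positive
Pure literal count = 2

2


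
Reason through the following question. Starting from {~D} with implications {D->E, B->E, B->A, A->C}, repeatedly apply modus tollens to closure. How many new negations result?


Initial negated facts: {~D}
Apply modus tollens to closure:
  (no implication fires)
Final negated: {~D}
New negations: {(none)}
Count = 0

0


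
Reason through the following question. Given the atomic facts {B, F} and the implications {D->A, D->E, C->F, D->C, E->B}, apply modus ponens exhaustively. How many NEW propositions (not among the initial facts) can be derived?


Initial facts: {B, F}
Apply modus ponens to closure:
  (no implication fires)
Final known: {B, F}
New propositions: {(none)}
Count = 0

0


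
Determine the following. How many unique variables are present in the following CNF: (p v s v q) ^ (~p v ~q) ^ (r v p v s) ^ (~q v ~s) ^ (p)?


Identify each variable that appears in the formula.
Variables found: p, q, r, s
Count = 4

4


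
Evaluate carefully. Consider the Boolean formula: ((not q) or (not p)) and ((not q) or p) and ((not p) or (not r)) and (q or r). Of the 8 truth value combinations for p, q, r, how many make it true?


Evaluate all 8 assignments for p, q, r:
p=0, q=0, r=0: 0
p=0, q=0, r=1: 1
p=0, q=1, r=0: 0
p=0, q=1, r=1: 0
p=1, q=0, r=0: 0
p=1, q=0, r=1: 0
p=1, q=1, r=0: 0
p=1, q=1, r=1: 0
Satisfying count = 1

1


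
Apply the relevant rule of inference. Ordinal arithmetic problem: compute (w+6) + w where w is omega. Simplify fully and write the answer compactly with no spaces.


Compute (w+6) + w.
Ordinal + is associative but NOT commutative; for finite n>0, n + w = w but w + n stays w+n.
(w+6) + w = w + (6+w) = w + w = w*2 (the finite tail 6 is absorbed by the right w).
Result = w*2

w*2


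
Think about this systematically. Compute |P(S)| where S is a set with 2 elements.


The power set of a set with n elements has 2^n elements.
|P(S)| = 2^2 = 4

4


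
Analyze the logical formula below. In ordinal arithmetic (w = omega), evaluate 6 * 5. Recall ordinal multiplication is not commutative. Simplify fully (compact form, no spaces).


Compute 6 * 5.
Ordinal * is associative and left-distributive over +, but NOT commutative; for finite n>1, n*w = w but w*n stays w*n.
Both finite; ordinal * agrees with natural *: 6 * 5 = 30.
Result = 30

30


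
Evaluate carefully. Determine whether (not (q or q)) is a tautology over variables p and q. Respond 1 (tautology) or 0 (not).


Check all 4 assignments:
p=0, q=0: 1
p=0, q=1: 0
p=1, q=0: 1
p=1, q=1: 0
Satisfying count = 2/4.
Tautology iff count = 4: no.

0


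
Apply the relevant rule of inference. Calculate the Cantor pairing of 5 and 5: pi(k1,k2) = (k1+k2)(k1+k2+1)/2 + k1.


k1 + k2 = 10
(k1+k2)(k1+k2+1)/2 = 10 * 11 / 2 = 55
pi = 55 + 5 = 60

60


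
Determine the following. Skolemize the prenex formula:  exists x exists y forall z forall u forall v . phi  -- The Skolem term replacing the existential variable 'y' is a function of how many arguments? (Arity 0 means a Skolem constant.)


Quantifier prefix: exists x exists y forall z forall u forall v
'y' is existentially quantified at position 2.
No universal quantifiers precede it.
Skolem function arity = 0 (a Skolem constant)

0


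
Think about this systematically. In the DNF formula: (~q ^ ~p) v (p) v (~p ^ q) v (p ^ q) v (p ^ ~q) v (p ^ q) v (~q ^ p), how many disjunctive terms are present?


A DNF formula is a disjunction of terms (conjunctions).
Terms are separated by v.
Counting the disjuncts: 7 terms.

7


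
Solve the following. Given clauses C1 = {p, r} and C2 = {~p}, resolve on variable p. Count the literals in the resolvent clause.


Remove p from C1 and ~p from C2.
C1 remainder: {r}
C2 remainder: {}
Union (resolvent): {r}
Resolvent has 1 literal(s).

1


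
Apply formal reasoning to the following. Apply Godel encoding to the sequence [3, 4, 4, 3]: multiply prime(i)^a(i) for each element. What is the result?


Encode each element as an exponent of the corresponding prime:
  2^3 = 8
  3^4 = 81
  5^4 = 625
  7^3 = 343
Product = 8 * 81 * 625 * 343 = 138915000

138915000


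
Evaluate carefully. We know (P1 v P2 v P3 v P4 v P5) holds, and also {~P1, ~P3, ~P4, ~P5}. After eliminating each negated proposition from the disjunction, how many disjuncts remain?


Original disjuncts (5): P1, P2, P3, P4, P5
Negated (eliminate): ~P1, ~P3, ~P4, ~P5
Remaining disjuncts: P2
Count = 5 - 4 = 1

1


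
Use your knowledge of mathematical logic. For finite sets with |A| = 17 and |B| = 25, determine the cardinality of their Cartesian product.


The Cartesian product A x B contains all ordered pairs (a, b).
|A x B| = |A| * |B| = 17 * 25 = 425

425


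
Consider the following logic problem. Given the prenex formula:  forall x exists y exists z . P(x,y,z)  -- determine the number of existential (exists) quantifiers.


Quantifier prefix: forall x exists y exists z
Mark each quantifier type:
  U E E
Universal count = 1, Existential count = 2
Asked for existential (exists) quantifiers: 2

2


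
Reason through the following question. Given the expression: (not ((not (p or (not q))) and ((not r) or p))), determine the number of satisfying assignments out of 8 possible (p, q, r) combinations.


Check all 8 assignments:
p=0, q=0, r=0: 1
p=0, q=0, r=1: 1
p=0, q=1, r=0: 0
p=0, q=1, r=1: 1
p=1, q=0, r=0: 1
p=1, q=0, r=1: 1
p=1, q=1, r=0: 1
p=1, q=1, r=1: 1
Count of True = 7

7


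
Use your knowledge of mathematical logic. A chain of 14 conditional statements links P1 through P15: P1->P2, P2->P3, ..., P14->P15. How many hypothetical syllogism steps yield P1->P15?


With 14 implications in a chain connecting 15 propositions:
P1->P2, P2->P3, ..., P14->P15
Steps needed = (number of implications) - 1 = 14 - 1 = 13

13


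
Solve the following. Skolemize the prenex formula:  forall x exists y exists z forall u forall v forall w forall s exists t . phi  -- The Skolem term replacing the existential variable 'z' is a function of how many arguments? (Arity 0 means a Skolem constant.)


Quantifier prefix: forall x exists y exists z forall u forall v forall w forall s exists t
'z' is existentially quantified at position 3.
Universal variables preceding it: x
Skolem function arity = 1

1


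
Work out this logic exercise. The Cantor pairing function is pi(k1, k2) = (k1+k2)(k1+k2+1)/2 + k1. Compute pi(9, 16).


k1 + k2 = 25
(k1+k2)(k1+k2+1)/2 = 25 * 26 / 2 = 325
pi = 325 + 9 = 334

334


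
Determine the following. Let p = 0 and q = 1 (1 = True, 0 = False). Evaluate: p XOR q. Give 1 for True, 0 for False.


p = 0, q = 1
Operation: p XOR q
Evaluate: 0 XOR 1 = 1

1


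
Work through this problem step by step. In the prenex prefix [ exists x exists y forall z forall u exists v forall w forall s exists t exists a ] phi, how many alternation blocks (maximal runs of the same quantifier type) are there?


Quantifier-type sequence: E E A A E A A E E  (A=forall, E=exists)
Group into maximal same-type runs:
  Ex2 | Ax2 | Ex1 | Ax2 | Ex2
Number of blocks = 5

5


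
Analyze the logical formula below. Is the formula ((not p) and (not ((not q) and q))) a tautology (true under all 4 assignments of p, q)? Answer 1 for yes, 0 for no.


Check all 4 assignments:
p=0, q=0: 1
p=0, q=1: 1
p=1, q=0: 0
p=1, q=1: 0
Satisfying count = 2/4.
Tautology iff count = 4: no.

0


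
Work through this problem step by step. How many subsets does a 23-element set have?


The power set of a set with n elements has 2^n elements.
|P(S)| = 2^23 = 8388608

8388608


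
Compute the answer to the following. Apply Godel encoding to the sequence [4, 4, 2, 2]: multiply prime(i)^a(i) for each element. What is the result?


Encode each element as an exponent of the corresponding prime:
  2^4 = 16
  3^4 = 81
  5^2 = 25
  7^2 = 49
Product = 16 * 81 * 25 * 49 = 1587600

1587600


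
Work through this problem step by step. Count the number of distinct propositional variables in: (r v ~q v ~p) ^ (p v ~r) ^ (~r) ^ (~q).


Identify each variable that appears in the formula.
Variables found: p, q, r
Count = 3

3


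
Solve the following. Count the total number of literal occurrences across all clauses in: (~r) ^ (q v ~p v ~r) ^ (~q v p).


Counting literals in each clause:
Clause 1: 1 literal(s)
Clause 2: 3 literal(s)
Clause 3: 2 literal(s)
Total = 6

6


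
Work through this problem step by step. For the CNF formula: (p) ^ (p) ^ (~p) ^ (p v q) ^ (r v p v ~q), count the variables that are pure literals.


Check each variable for pure literal status:
p: mixed (not pure)
q: mixed (not pure)
r: pure positive
Pure literal count = 1

1


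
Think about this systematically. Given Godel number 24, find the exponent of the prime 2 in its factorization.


Factorize 24 by dividing by 2 repeatedly.
Division steps: 2 divides 24 exactly 3 time(s).
Exponent of 2 = 3

3


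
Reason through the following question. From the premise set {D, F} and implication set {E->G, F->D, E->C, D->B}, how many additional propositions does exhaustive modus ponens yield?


Initial facts: {D, F}
Apply modus ponens to closure:
  D and D->B  =>  B
Final known: {B, D, F}
New propositions: {B}
Count = 1

1


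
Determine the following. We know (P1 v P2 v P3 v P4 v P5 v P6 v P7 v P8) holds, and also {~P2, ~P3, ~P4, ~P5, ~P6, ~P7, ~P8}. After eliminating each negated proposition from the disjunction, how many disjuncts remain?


Original disjuncts (8): P1, P2, P3, P4, P5, P6, P7, P8
Negated (eliminate): ~P2, ~P3, ~P4, ~P5, ~P6, ~P7, ~P8
Remaining disjuncts: P1
Count = 8 - 7 = 1

1


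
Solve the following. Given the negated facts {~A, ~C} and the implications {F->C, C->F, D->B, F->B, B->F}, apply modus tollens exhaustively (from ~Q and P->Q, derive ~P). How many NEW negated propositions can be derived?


Initial negated facts: {~A, ~C}
Apply modus tollens to closure:
  ~C and F->C  =>  ~F
  ~F and B->F  =>  ~B
  ~B and D->B  =>  ~D
Final negated: {~A, ~B, ~C, ~D, ~F}
New negations: {~B, ~D, ~F}
Count = 3

3


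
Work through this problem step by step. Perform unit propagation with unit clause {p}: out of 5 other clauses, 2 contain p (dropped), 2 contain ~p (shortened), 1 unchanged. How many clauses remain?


Satisfied (removed): 2
Shortened (remain): 2
Unchanged (remain): 1
Remaining = 2 + 1 = 3

3


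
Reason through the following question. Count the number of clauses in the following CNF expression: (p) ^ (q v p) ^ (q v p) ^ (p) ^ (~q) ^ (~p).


A CNF formula is a conjunction of clauses.
Clauses are separated by ^.
Counting the conjuncts: 6 clauses.

6


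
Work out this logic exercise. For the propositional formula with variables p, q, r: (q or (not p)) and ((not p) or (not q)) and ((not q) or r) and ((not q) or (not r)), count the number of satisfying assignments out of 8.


Evaluate all 8 assignments for p, q, r:
p=0, q=0, r=0: 1
p=0, q=0, r=1: 1
p=0, q=1, r=0: 0
p=0, q=1, r=1: 0
p=1, q=0, r=0: 0
p=1, q=0, r=1: 0
p=1, q=1, r=0: 0
p=1, q=1, r=1: 0
Satisfying count = 2

2


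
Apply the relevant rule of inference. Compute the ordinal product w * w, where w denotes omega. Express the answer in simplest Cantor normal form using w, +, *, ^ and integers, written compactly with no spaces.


Compute w * w.
Ordinal * is associative and left-distributive over +, but NOT commutative; for finite n>1, n*w = w but w*n stays w*n.
w * w = w^2 by definition.
Result = w^2

w^2


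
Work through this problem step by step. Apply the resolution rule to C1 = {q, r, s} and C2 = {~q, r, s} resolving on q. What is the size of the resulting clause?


Remove q from C1 and ~q from C2.
C1 remainder: {r, s}
C2 remainder: {r, s}
Union (resolvent): {r, s}
Resolvent has 2 literal(s).

2


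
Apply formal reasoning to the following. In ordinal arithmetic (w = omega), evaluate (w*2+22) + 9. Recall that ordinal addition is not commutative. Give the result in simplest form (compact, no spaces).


Compute (w*2+22) + 9.
Ordinal + is associative but NOT commutative; for finite n>0, n + w = w but w + n stays w+n.
By associativity: (w*2+22) + 9 = w*2 + (22+9) = w*2+31.
Result = w*2+31

w*2+31


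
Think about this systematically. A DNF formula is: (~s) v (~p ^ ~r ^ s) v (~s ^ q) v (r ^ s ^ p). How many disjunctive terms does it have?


A DNF formula is a disjunction of terms (conjunctions).
Terms are separated by v.
Counting the disjuncts: 4 terms.

4


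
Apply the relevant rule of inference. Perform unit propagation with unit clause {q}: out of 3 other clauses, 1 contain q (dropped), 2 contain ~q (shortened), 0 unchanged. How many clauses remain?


Satisfied (removed): 1
Shortened (remain): 2
Unchanged (remain): 0
Remaining = 2 + 0 = 2

2


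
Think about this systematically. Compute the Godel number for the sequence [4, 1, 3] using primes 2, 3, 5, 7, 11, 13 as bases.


Encode each element as an exponent of the corresponding prime:
  2^4 = 16
  3^1 = 3
  5^3 = 125
Product = 16 * 3 * 125 = 6000

6000


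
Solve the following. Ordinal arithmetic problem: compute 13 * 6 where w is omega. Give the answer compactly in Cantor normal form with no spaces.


Compute 13 * 6.
Ordinal * is associative and left-distributive over +, but NOT commutative; for finite n>1, n*w = w but w*n stays w*n.
Both finite; ordinal * agrees with natural *: 13 * 6 = 78.
Result = 78

78


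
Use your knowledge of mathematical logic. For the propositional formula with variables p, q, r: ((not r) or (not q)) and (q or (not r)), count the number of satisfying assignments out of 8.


Evaluate all 8 assignments for p, q, r:
p=0, q=0, r=0: 1
p=0, q=0, r=1: 0
p=0, q=1, r=0: 1
p=0, q=1, r=1: 0
p=1, q=0, r=0: 1
p=1, q=0, r=1: 0
p=1, q=1, r=0: 1
p=1, q=1, r=1: 0
Satisfying count = 4

4


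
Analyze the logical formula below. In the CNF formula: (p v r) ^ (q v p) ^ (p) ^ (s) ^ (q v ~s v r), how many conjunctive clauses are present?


A CNF formula is a conjunction of clauses.
Clauses are separated by ^.
Counting the conjuncts: 5 clauses.

5


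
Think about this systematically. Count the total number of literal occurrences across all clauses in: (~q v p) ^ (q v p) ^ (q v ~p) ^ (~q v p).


Counting literals in each clause:
Clause 1: 2 literal(s)
Clause 2: 2 literal(s)
Clause 3: 2 literal(s)
Clause 4: 2 literal(s)
Total = 8

8


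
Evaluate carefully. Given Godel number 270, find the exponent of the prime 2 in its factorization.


Factorize 270 by dividing by 2 repeatedly.
Division steps: 2 divides 270 exactly 1 time(s).
Exponent of 2 = 1

1


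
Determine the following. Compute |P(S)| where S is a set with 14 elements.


The power set of a set with n elements has 2^n elements.
|P(S)| = 2^14 = 16384

16384


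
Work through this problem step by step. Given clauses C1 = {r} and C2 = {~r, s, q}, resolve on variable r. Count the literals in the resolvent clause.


Remove r from C1 and ~r from C2.
C1 remainder: {}
C2 remainder: {s, q}
Union (resolvent): {q, s}
Resolvent has 2 literal(s).

2


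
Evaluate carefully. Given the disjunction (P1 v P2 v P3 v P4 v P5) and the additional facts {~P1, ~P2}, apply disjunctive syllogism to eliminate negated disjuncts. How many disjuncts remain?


Original disjuncts (5): P1, P2, P3, P4, P5
Negated (eliminate): ~P1, ~P2
Remaining disjuncts: P3, P4, P5
Count = 5 - 2 = 3

3


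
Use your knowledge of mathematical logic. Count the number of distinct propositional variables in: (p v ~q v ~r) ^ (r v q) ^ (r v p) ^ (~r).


Identify each variable that appears in the formula.
Variables found: p, q, r
Count = 3

3


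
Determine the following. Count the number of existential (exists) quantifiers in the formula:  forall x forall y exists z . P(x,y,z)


Quantifier prefix: forall x forall y exists z
Mark each quantifier type:
  U U E
Universal count = 2, Existential count = 1
Asked for existential (exists) quantifiers: 1

1


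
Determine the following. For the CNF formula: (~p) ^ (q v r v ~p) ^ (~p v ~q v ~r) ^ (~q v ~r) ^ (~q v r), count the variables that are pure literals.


Check each variable for pure literal status:
p: pure negative
q: mixed (not pure)
r: mixed (not pure)
Pure literal count = 1

1


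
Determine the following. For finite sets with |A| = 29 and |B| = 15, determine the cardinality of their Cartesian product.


The Cartesian product A x B contains all ordered pairs (a, b).
|A x B| = |A| * |B| = 29 * 15 = 435

435


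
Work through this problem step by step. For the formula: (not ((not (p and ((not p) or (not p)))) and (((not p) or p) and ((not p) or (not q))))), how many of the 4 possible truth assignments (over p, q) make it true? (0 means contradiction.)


Check all 4 assignments:
p=0, q=0: 0
p=0, q=1: 0
p=1, q=0: 0
p=1, q=1: 1
Count of True = 1

1


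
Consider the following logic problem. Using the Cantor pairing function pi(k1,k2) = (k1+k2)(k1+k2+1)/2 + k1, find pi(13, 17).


k1 + k2 = 30
(k1+k2)(k1+k2+1)/2 = 30 * 31 / 2 = 465
pi = 465 + 13 = 478

478


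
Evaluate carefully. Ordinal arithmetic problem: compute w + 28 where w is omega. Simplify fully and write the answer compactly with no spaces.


Compute w + 28.
Ordinal + is associative but NOT commutative; for finite n>0, n + w = w but w + n stays w+n.
w + 28 is already in normal form (a successor ordinal beyond w).
Result = w+28

w+28


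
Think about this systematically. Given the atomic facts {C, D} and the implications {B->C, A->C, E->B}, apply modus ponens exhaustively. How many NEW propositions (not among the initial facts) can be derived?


Initial facts: {C, D}
Apply modus ponens to closure:
  (no implication fires)
Final known: {C, D}
New propositions: {(none)}
Count = 0

0


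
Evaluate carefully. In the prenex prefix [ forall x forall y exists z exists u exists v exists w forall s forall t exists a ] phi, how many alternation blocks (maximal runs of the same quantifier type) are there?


Quantifier-type sequence: A A E E E E A A E  (A=forall, E=exists)
Group into maximal same-type runs:
  Ax2 | Ex4 | Ax2 | Ex1
Number of blocks = 4

4


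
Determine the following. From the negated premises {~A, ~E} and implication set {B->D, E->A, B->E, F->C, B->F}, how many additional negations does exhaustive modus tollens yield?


Initial negated facts: {~A, ~E}
Apply modus tollens to closure:
  ~E and B->E  =>  ~B
Final negated: {~A, ~B, ~E}
New negations: {~B}
Count = 1

1


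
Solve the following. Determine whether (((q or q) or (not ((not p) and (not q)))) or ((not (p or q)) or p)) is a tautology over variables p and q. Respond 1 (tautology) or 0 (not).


Check all 4 assignments:
p=0, q=0: 1
p=0, q=1: 1
p=1, q=0: 1
p=1, q=1: 1
Satisfying count = 4/4.
Tautology iff count = 4: yes.

1


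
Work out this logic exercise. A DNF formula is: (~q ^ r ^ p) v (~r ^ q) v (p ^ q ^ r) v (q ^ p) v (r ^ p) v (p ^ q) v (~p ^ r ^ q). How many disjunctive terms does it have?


A DNF formula is a disjunction of terms (conjunctions).
Terms are separated by v.
Counting the disjuncts: 7 terms.

7


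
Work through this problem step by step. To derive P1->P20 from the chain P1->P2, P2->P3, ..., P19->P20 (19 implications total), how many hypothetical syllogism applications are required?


With 19 implications in a chain connecting 20 propositions:
P1->P2, P2->P3, ..., P19->P20
Steps needed = (number of implications) - 1 = 19 - 1 = 18

18


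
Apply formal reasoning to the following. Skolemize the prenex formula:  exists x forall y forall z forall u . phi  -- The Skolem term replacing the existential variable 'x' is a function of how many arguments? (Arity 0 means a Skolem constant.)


Quantifier prefix: exists x forall y forall z forall u
'x' is existentially quantified at position 1.
No universal quantifiers precede it.
Skolem function arity = 0 (a Skolem constant)

0


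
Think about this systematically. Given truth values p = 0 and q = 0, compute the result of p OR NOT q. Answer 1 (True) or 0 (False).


p = 0, q = 0
Operation: p OR NOT q
Evaluate: 0 OR NOT 0 = 1

1


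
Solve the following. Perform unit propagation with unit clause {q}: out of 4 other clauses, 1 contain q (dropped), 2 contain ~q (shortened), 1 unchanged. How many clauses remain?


Satisfied (removed): 1
Shortened (remain): 2
Unchanged (remain): 1
Remaining = 2 + 1 = 3

3


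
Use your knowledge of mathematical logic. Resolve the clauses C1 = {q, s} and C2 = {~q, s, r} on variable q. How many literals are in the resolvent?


Remove q from C1 and ~q from C2.
C1 remainder: {s}
C2 remainder: {s, r}
Union (resolvent): {r, s}
Resolvent has 2 literal(s).

2


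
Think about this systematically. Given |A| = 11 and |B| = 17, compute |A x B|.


The Cartesian product A x B contains all ordered pairs (a, b).
|A x B| = |A| * |B| = 11 * 17 = 187

187


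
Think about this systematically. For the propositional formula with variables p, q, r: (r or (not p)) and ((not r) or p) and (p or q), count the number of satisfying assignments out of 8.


Evaluate all 8 assignments for p, q, r:
p=0, q=0, r=0: 0
p=0, q=0, r=1: 0
p=0, q=1, r=0: 1
p=0, q=1, r=1: 0
p=1, q=0, r=0: 0
p=1, q=0, r=1: 1
p=1, q=1, r=0: 0
p=1, q=1, r=1: 1
Satisfying count = 3

3


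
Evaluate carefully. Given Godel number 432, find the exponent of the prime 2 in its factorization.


Factorize 432 by dividing by 2 repeatedly.
Division steps: 2 divides 432 exactly 4 time(s).
Exponent of 2 = 4

4


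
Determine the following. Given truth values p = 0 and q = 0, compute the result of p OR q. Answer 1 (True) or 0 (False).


p = 0, q = 0
Operation: p OR q
Evaluate: 0 OR 0 = 0

0


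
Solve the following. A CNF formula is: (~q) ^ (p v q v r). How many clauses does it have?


A CNF formula is a conjunction of clauses.
Clauses are separated by ^.
Counting the conjuncts: 2 clauses.

2


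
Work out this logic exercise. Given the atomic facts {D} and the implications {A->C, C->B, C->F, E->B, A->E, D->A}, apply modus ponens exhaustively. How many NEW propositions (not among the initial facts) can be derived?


Initial facts: {D}
Apply modus ponens to closure:
  D and D->A  =>  A
  A and A->C  =>  C
  C and C->B  =>  B
  C and C->F  =>  F
  A and A->E  =>  E
Final known: {A, B, C, D, E, F}
New propositions: {A, B, C, E, F}
Count = 5

5


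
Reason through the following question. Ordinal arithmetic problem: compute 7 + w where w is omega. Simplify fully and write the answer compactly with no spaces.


Compute 7 + w.
Ordinal + is associative but NOT commutative; for finite n>0, n + w = w but w + n stays w+n.
Any finite left addend is absorbed by w on the right: 7 + w = w.
Result = w

w


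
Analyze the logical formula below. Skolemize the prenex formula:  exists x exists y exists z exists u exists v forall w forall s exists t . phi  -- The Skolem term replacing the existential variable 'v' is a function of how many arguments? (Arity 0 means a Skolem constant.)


Quantifier prefix: exists x exists y exists z exists u exists v forall w forall s exists t
'v' is existentially quantified at position 5.
No universal quantifiers precede it.
Skolem function arity = 0 (a Skolem constant)

0


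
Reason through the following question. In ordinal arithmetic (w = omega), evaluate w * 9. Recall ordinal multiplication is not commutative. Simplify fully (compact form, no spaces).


Compute w * 9.
Ordinal * is associative and left-distributive over +, but NOT commutative; for finite n>1, n*w = w but w*n stays w*n.
w * 9 means 9 copies of w concatenated: w*9.
Result = w*9

w*9


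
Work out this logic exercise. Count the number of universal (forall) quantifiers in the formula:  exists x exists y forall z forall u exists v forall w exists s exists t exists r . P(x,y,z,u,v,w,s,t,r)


Quantifier prefix: exists x exists y forall z forall u exists v forall w exists s exists t exists r
Mark each quantifier type:
  E E U U E U E E E
Universal count = 3, Existential count = 6
Asked for universal (forall) quantifiers: 3

3
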